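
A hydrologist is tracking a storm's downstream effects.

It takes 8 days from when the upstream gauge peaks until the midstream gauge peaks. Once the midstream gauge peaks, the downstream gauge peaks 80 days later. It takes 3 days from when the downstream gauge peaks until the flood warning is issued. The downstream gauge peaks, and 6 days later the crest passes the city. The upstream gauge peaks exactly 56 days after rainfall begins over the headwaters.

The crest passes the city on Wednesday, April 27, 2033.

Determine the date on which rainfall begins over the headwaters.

The crest passes the city: Apr 27, 2033.
The downstream gauge peaks: Apr 27, 2033 − 6 days = Apr 21, 2033.
The midstream gauge peaks: Apr 21, 2033 − 80 days = Jan 31, 2033.
The upstream gauge peaks: Jan 31, 2033 − 8 days = Jan 23, 2033.
Rainfall begins over the headwaters: Jan 23, 2033 − 56 days = Nov 28, 2032.

Sunday, November 28, 2032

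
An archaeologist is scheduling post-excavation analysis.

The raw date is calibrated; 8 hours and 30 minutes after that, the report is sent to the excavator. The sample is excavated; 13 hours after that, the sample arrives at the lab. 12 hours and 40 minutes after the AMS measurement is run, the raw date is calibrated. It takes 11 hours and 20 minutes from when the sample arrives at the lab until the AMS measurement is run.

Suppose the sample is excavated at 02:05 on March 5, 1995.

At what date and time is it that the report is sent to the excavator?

23:35 on March 6, 1995

The sample is excavated: 02:05 Mar 5, 1995.
The sample arrives at the lab: 02:05 Mar 5, 1995 + 13h = 15:05 Mar 5, 1995.
The AMS measurement is run: 15:05 Mar 5, 1995 + 11h20m = 02:25 Mar 6, 1995.
The raw date is calibrated: 02:25 Mar 6, 1995 + 12h40m = 15:05 Mar 6, 1995.
The report is sent to the excavator: 15:05 Mar 6, 1995 + 8h30m = 23:35 Mar 6, 1995.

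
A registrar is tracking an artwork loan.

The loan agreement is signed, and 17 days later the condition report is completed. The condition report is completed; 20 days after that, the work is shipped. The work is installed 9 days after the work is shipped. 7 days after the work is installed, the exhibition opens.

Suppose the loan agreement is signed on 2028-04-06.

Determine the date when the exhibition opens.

The loan agreement is signed: Apr 6, 2028.
The condition report is completed: Apr 6, 2028 + 17 days = Apr 23, 2028.
The work is shipped: Apr 23, 2028 + 20 days = May 13, 2028.
The work is installed: May 13, 2028 + 9 days = May 22, 2028.
The exhibition opens: May 22, 2028 + 7 days = May 29, 2028.

2028-05-29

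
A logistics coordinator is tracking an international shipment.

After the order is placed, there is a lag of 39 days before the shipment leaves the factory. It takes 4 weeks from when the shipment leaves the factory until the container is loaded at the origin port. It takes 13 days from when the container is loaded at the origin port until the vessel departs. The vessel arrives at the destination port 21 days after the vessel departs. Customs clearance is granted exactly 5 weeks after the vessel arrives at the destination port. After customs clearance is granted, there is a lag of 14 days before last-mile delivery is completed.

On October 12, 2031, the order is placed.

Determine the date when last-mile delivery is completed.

The order is placed: Oct 12, 2031.
The shipment leaves the factory: Oct 12, 2031 + 39 days = Nov 20, 2031.
The container is loaded at the origin port: Nov 20, 2031 + 4 weeks = Dec 18, 2031.
The vessel departs: Dec 18, 2031 + 13 days = Dec 31, 2031.
The vessel arrives at the destination port: Dec 31, 2031 + 21 days = Jan 21, 2032.
Customs clearance is granted: Jan 21, 2032 + 5 weeks = Feb 25, 2032.
Last-mile delivery is completed: Feb 25, 2032 + 14 days = Mar 10, 2032.

March 10, 2032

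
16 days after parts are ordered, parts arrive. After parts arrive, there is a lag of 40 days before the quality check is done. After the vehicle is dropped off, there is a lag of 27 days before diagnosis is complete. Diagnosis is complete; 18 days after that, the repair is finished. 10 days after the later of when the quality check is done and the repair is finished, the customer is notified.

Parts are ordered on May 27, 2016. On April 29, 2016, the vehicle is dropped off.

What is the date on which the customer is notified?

Parts are ordered: May 27, 2016.
Parts arrive: May 27, 2016 + 16 days = Jun 12, 2016.
The quality check is done: Jun 12, 2016 + 40 days = Jul 22, 2016.
The vehicle is dropped off: Apr 29, 2016.
Diagnosis is complete: Apr 29, 2016 + 27 days = May 26, 2016.
The repair is finished: May 26, 2016 + 18 days = Jun 13, 2016.
Both prerequisites met — the quality check is done (Jul 22, 2016), the repair is finished (Jun 13, 2016); the later is Jul 22, 2016.
The customer is notified: Jul 22, 2016 + 10 days = Aug 1, 2016.

August 1, 2016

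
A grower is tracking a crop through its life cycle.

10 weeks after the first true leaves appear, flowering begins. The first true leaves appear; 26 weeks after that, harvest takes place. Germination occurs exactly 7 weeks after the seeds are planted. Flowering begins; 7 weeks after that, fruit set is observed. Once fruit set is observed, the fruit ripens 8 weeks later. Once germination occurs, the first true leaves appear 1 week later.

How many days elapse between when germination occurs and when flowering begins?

77 days

Causal path: germination occurs → the first true leaves appear → flowering begins.
Total delay along the path: 1 + 10 weeks = 11 weeks = 77 days.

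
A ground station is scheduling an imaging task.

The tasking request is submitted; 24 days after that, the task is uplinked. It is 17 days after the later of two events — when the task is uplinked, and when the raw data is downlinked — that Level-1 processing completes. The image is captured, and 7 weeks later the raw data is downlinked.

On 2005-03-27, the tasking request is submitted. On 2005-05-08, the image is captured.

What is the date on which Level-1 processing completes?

2005-07-13

The tasking request is submitted: Mar 27, 2005.
The task is uplinked: Mar 27, 2005 + 24 days = Apr 20, 2005.
The image is captured: May 8, 2005.
The raw data is downlinked: May 8, 2005 + 7 weeks = Jun 26, 2005.
Both prerequisites met — the task is uplinked (Apr 20, 2005), the raw data is downlinked (Jun 26, 2005); the later is Jun 26, 2005.
Level-1 processing completes: Jun 26, 2005 + 17 days = Jul 13, 2005.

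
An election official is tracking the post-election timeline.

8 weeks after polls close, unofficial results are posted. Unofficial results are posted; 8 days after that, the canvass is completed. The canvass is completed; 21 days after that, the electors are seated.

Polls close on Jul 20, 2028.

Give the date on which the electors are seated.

Oct 13, 2028

Polls close: Jul 20, 2028.
Unofficial results are posted: Jul 20, 2028 + 8 weeks = Sep 14, 2028.
The canvass is completed: Sep 14, 2028 + 8 days = Sep 22, 2028.
The electors are seated: Sep 22, 2028 + 21 days = Oct 13, 2028.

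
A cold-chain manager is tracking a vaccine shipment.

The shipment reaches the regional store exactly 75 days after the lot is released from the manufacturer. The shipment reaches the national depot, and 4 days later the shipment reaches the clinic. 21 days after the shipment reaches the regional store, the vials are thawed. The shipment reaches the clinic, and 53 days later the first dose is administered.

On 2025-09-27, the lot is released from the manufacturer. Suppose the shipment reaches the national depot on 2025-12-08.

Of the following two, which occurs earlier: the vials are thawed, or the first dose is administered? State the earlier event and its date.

The vials are thawed — 2026-01-01

The lot is released from the manufacturer: Sep 27, 2025.
The shipment reaches the regional store: Sep 27, 2025 + 75 days = Dec 11, 2025.
The vials are thawed: Dec 11, 2025 + 21 days = Jan 1, 2026.
The shipment reaches the national depot: Dec 8, 2025.
The shipment reaches the clinic: Dec 8, 2025 + 4 days = Dec 12, 2025.
The first dose is administered: Dec 12, 2025 + 53 days = Feb 3, 2026.
Comparing: the vials are thawed on Jan 1, 2026 vs the first dose is administered on Feb 3, 2026. Earlier: the vials are thawed.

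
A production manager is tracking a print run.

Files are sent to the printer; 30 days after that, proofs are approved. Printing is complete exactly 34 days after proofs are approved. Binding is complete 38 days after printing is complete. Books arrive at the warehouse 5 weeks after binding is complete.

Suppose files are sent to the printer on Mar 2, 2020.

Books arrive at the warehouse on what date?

Files are sent to the printer: Mar 2, 2020.
Proofs are approved: Mar 2, 2020 + 30 days = Apr 1, 2020.
Printing is complete: Apr 1, 2020 + 34 days = May 5, 2020.
Binding is complete: May 5, 2020 + 38 days = Jun 12, 2020.
Books arrive at the warehouse: Jun 12, 2020 + 5 weeks = Jul 17, 2020.

Jul 17, 2020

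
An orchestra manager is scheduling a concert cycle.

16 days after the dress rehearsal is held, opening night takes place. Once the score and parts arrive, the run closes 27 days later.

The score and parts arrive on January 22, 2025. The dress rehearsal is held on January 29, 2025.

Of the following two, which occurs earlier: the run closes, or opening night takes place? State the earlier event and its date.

The score and parts arrive: Jan 22, 2025.
The run closes: Jan 22, 2025 + 27 days = Feb 18, 2025.
The dress rehearsal is held: Jan 29, 2025.
Opening night takes place: Jan 29, 2025 + 16 days = Feb 14, 2025.
Comparing: the run closes on Feb 18, 2025 vs opening night takes place on Feb 14, 2025. Earlier: opening night takes place.

Opening night takes place — February 14, 2025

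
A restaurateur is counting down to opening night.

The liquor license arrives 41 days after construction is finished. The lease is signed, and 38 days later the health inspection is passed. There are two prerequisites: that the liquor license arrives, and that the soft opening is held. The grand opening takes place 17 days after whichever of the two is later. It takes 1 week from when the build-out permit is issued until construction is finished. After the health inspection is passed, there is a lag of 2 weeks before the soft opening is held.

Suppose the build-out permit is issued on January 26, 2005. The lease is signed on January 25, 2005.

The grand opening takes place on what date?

April 4, 2005

The build-out permit is issued: Jan 26, 2005.
Construction is finished: Jan 26, 2005 + 1 week = Feb 2, 2005.
The liquor license arrives: Feb 2, 2005 + 41 days = Mar 15, 2005.
The lease is signed: Jan 25, 2005.
The health inspection is passed: Jan 25, 2005 + 38 days = Mar 4, 2005.
The soft opening is held: Mar 4, 2005 + 2 weeks = Mar 18, 2005.
Both prerequisites met — the liquor license arrives (Mar 15, 2005), the soft opening is held (Mar 18, 2005); the later is Mar 18, 2005.
The grand opening takes place: Mar 18, 2005 + 17 days = Apr 4, 2005.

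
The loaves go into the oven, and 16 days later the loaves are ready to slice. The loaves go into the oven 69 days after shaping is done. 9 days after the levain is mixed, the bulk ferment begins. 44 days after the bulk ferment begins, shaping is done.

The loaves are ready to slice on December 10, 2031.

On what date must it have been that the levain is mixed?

July 25, 2031

The loaves are ready to slice: Dec 10, 2031.
The loaves go into the oven: Dec 10, 2031 − 16 days = Nov 24, 2031.
Shaping is done: Nov 24, 2031 − 69 days = Sep 16, 2031.
The bulk ferment begins: Sep 16, 2031 − 44 days = Aug 3, 2031.
The levain is mixed: Aug 3, 2031 − 9 days = Jul 25, 2031.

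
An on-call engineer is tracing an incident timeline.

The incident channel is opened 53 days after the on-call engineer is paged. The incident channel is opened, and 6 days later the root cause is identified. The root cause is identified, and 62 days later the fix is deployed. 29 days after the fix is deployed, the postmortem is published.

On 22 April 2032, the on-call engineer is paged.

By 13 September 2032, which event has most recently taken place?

The fix is deployed

The on-call engineer is paged: Apr 22, 2032.
The incident channel is opened: Apr 22, 2032 + 53 days = Jun 14, 2032.
The root cause is identified: Jun 14, 2032 + 6 days = Jun 20, 2032.
The fix is deployed: Jun 20, 2032 + 62 days = Aug 21, 2032.
The postmortem is published: Aug 21, 2032 + 29 days = Sep 19, 2032.
Sep 13, 2032 falls between when the fix is deployed (Aug 21, 2032) and when the postmortem is published (Sep 19, 2032).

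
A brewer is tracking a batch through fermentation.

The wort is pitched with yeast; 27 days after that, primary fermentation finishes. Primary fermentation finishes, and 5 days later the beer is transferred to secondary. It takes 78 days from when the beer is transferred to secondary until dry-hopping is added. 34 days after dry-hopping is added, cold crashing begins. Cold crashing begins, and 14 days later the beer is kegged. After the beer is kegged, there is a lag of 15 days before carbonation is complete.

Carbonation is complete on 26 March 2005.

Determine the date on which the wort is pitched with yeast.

Carbonation is complete: Mar 26, 2005.
The beer is kegged: Mar 26, 2005 − 15 days = Mar 11, 2005.
Cold crashing begins: Mar 11, 2005 − 14 days = Feb 25, 2005.
Dry-hopping is added: Feb 25, 2005 − 34 days = Jan 22, 2005.
The beer is transferred to secondary: Jan 22, 2005 − 78 days = Nov 5, 2004.
Primary fermentation finishes: Nov 5, 2004 − 5 days = Oct 31, 2004.
The wort is pitched with yeast: Oct 31, 2004 − 27 days = Oct 4, 2004.

4 October 2004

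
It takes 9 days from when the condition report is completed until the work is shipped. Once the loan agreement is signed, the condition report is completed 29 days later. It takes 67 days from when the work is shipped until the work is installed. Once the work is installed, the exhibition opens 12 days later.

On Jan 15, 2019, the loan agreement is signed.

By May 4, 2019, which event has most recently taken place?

The work is installed

The loan agreement is signed: Jan 15, 2019.
The condition report is completed: Jan 15, 2019 + 29 days = Feb 13, 2019.
The work is shipped: Feb 13, 2019 + 9 days = Feb 22, 2019.
The work is installed: Feb 22, 2019 + 67 days = Apr 30, 2019.
The exhibition opens: Apr 30, 2019 + 12 days = May 12, 2019.
May 4, 2019 falls between when the work is installed (Apr 30, 2019) and when the exhibition opens (May 12, 2019).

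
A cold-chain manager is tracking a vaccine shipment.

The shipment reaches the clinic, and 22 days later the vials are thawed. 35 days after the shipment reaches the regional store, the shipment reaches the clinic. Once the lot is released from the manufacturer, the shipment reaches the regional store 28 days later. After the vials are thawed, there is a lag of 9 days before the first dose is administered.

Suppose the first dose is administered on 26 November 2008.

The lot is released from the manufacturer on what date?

24 August 2008

The first dose is administered: Nov 26, 2008.
The vials are thawed: Nov 26, 2008 − 9 days = Nov 17, 2008.
The shipment reaches the clinic: Nov 17, 2008 − 22 days = Oct 26, 2008.
The shipment reaches the regional store: Oct 26, 2008 − 35 days = Sep 21, 2008.
The lot is released from the manufacturer: Sep 21, 2008 − 28 days = Aug 24, 2008.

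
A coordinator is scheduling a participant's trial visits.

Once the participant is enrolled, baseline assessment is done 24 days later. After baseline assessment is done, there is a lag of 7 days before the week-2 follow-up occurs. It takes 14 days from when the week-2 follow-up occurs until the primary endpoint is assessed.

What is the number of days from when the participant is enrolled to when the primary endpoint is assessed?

45 days

Causal path: the participant is enrolled → baseline assessment is done → the week-2 follow-up occurs → the primary endpoint is assessed.
Total delay along the path: 24 + 7 + 14 = 45 days.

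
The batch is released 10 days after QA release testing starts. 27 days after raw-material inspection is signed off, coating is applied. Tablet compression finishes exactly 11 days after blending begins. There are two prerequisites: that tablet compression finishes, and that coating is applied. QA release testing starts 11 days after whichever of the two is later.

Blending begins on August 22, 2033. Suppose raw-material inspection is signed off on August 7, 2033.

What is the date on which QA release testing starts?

September 14, 2033

Blending begins: Aug 22, 2033.
Tablet compression finishes: Aug 22, 2033 + 11 days = Sep 2, 2033.
Raw-material inspection is signed off: Aug 7, 2033.
Coating is applied: Aug 7, 2033 + 27 days = Sep 3, 2033.
Both prerequisites met — tablet compression finishes (Sep 2, 2033), coating is applied (Sep 3, 2033); the later is Sep 3, 2033.
QA release testing starts: Sep 3, 2033 + 11 days = Sep 14, 2033.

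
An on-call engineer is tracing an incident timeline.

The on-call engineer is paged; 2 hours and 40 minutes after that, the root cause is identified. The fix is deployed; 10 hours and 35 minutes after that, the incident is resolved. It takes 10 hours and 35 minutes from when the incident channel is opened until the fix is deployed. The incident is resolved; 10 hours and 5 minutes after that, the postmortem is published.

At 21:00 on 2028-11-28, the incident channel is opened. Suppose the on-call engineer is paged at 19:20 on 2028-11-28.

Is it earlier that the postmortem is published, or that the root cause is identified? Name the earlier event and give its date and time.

The root cause is identified — 22:00 on 2028-11-28

The incident channel is opened: 21:00 Nov 28, 2028.
The fix is deployed: 21:00 Nov 28, 2028 + 10h35m = 07:35 Nov 29, 2028.
The incident is resolved: 07:35 Nov 29, 2028 + 10h35m = 18:10 Nov 29, 2028.
The postmortem is published: 18:10 Nov 29, 2028 + 10h05m = 04:15 Nov 30, 2028.
The on-call engineer is paged: 19:20 Nov 28, 2028.
The root cause is identified: 19:20 Nov 28, 2028 + 2h40m = 22:00 Nov 28, 2028.
Comparing: the postmortem is published at 04:15 Nov 30, 2028 vs the root cause is identified at 22:00 Nov 28, 2028. Earlier: the root cause is identified.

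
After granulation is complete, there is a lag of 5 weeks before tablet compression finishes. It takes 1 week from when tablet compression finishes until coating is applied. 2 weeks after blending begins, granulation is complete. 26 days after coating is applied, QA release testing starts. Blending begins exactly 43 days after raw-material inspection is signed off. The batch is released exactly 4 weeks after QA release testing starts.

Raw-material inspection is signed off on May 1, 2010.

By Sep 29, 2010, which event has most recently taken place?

QA release testing starts

Raw-material inspection is signed off: May 1, 2010.
Blending begins: May 1, 2010 + 43 days = Jun 13, 2010.
Granulation is complete: Jun 13, 2010 + 2 weeks = Jun 27, 2010.
Tablet compression finishes: Jun 27, 2010 + 5 weeks = Aug 1, 2010.
Coating is applied: Aug 1, 2010 + 1 week = Aug 8, 2010.
QA release testing starts: Aug 8, 2010 + 26 days = Sep 3, 2010.
The batch is released: Sep 3, 2010 + 4 weeks = Oct 1, 2010.
Sep 29, 2010 falls between when QA release testing starts (Sep 3, 2010) and when the batch is released (Oct 1, 2010).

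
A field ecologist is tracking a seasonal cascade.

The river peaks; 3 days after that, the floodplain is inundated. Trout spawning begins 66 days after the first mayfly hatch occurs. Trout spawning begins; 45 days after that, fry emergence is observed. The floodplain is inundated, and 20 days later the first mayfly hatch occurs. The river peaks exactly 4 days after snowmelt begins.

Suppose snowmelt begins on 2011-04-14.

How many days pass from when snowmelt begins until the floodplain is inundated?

7 days

Causal path: snowmelt begins → the river peaks → the floodplain is inundated.
Total delay along the path: 4 + 3 = 7 days.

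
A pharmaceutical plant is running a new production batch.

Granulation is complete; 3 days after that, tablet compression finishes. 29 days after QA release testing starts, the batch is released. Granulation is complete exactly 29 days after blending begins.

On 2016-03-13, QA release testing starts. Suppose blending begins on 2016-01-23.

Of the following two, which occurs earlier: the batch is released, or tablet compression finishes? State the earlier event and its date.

Tablet compression finishes — 2016-02-24

QA release testing starts: Mar 13, 2016.
The batch is released: Mar 13, 2016 + 29 days = Apr 11, 2016.
Blending begins: Jan 23, 2016.
Granulation is complete: Jan 23, 2016 + 29 days = Feb 21, 2016.
Tablet compression finishes: Feb 21, 2016 + 3 days = Feb 24, 2016.
Comparing: the batch is released on Apr 11, 2016 vs tablet compression finishes on Feb 24, 2016. Earlier: tablet compression finishes.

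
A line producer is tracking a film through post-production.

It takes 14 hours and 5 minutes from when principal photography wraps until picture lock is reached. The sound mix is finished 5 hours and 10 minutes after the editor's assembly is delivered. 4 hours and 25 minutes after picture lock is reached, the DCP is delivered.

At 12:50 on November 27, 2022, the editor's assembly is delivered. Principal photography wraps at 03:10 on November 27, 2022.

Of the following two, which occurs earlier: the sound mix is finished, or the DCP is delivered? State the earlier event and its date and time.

The sound mix is finished — 18:00 on November 27, 2022

The editor's assembly is delivered: 12:50 Nov 27, 2022.
The sound mix is finished: 12:50 Nov 27, 2022 + 5h10m = 18:00 Nov 27, 2022.
Principal photography wraps: 03:10 Nov 27, 2022.
Picture lock is reached: 03:10 Nov 27, 2022 + 14h05m = 17:15 Nov 27, 2022.
The DCP is delivered: 17:15 Nov 27, 2022 + 4h25m = 21:40 Nov 27, 2022.
Comparing: the sound mix is finished at 18:00 Nov 27, 2022 vs the DCP is delivered at 21:40 Nov 27, 2022. Earlier: the sound mix is finished.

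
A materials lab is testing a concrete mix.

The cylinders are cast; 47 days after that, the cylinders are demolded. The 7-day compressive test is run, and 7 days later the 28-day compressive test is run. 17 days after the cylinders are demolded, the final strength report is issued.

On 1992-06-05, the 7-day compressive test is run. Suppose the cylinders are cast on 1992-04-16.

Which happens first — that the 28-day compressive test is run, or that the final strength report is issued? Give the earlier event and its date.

The 28-day compressive test is run — 1992-06-12

The 7-day compressive test is run: Jun 5, 1992.
The 28-day compressive test is run: Jun 5, 1992 + 7 days = Jun 12, 1992.
The cylinders are cast: Apr 16, 1992.
The cylinders are demolded: Apr 16, 1992 + 47 days = Jun 2, 1992.
The final strength report is issued: Jun 2, 1992 + 17 days = Jun 19, 1992.
Comparing: the 28-day compressive test is run on Jun 12, 1992 vs the final strength report is issued on Jun 19, 1992. Earlier: the 28-day compressive test is run.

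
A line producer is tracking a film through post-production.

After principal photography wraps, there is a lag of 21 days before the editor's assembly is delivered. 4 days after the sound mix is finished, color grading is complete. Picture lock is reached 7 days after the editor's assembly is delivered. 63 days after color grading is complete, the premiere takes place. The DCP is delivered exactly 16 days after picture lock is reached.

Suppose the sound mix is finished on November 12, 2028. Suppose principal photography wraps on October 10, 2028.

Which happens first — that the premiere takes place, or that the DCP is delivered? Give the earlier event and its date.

The sound mix is finished: Nov 12, 2028.
Color grading is complete: Nov 12, 2028 + 4 days = Nov 16, 2028.
The premiere takes place: Nov 16, 2028 + 63 days = Jan 18, 2029.
Principal photography wraps: Oct 10, 2028.
The editor's assembly is delivered: Oct 10, 2028 + 21 days = Oct 31, 2028.
Picture lock is reached: Oct 31, 2028 + 7 days = Nov 7, 2028.
The DCP is delivered: Nov 7, 2028 + 16 days = Nov 23, 2028.
Comparing: the premiere takes place on Jan 18, 2029 vs the DCP is delivered on Nov 23, 2028. Earlier: the DCP is delivered.

The DCP is delivered — November 23, 2028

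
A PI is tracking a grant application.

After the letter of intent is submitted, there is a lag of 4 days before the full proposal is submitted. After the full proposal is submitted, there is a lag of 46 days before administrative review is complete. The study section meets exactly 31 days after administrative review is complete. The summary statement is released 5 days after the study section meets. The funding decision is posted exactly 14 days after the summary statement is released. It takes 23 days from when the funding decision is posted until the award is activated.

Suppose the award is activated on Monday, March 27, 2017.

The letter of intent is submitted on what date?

The award is activated: Mar 27, 2017.
The funding decision is posted: Mar 27, 2017 − 23 days = Mar 4, 2017.
The summary statement is released: Mar 4, 2017 − 14 days = Feb 18, 2017.
The study section meets: Feb 18, 2017 − 5 days = Feb 13, 2017.
Administrative review is complete: Feb 13, 2017 − 31 days = Jan 13, 2017.
The full proposal is submitted: Jan 13, 2017 − 46 days = Nov 28, 2016.
The letter of intent is submitted: Nov 28, 2016 − 4 days = Nov 24, 2016.

Thursday, November 24, 2016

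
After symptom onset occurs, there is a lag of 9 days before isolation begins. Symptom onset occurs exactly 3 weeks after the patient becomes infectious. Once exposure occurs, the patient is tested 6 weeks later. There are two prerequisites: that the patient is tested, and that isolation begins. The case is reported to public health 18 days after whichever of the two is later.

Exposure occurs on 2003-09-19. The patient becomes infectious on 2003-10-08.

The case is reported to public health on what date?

Exposure occurs: Sep 19, 2003.
The patient is tested: Sep 19, 2003 + 6 weeks = Oct 31, 2003.
The patient becomes infectious: Oct 8, 2003.
Symptom onset occurs: Oct 8, 2003 + 3 weeks = Oct 29, 2003.
Isolation begins: Oct 29, 2003 + 9 days = Nov 7, 2003.
Both prerequisites met — the patient is tested (Oct 31, 2003), isolation begins (Nov 7, 2003); the later is Nov 7, 2003.
The case is reported to public health: Nov 7, 2003 + 18 days = Nov 25, 2003.

2003-11-25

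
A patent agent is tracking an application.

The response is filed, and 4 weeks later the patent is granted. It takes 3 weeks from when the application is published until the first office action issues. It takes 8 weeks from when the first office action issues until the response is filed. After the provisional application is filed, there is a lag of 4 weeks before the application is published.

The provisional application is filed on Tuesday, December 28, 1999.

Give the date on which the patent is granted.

Tuesday, May 9, 2000

The provisional application is filed: Dec 28, 1999.
The application is published: Dec 28, 1999 + 4 weeks = Jan 25, 2000.
The first office action issues: Jan 25, 2000 + 3 weeks = Feb 15, 2000.
The response is filed: Feb 15, 2000 + 8 weeks = Apr 11, 2000.
The patent is granted: Apr 11, 2000 + 4 weeks = May 9, 2000.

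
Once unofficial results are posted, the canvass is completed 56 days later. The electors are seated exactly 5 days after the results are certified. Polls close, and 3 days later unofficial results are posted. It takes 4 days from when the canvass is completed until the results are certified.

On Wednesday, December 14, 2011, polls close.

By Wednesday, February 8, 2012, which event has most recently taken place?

Polls close: Dec 14, 2011.
Unofficial results are posted: Dec 14, 2011 + 3 days = Dec 17, 2011.
The canvass is completed: Dec 17, 2011 + 56 days = Feb 11, 2012.
The results are certified: Feb 11, 2012 + 4 days = Feb 15, 2012.
The electors are seated: Feb 15, 2012 + 5 days = Feb 20, 2012.
Feb 8, 2012 falls between when unofficial results are posted (Dec 17, 2011) and when the canvass is completed (Feb 11, 2012).

Unofficial results are posted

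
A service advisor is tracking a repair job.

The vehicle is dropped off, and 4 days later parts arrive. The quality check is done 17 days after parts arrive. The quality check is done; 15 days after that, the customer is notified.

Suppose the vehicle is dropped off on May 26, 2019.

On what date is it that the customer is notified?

The vehicle is dropped off: May 26, 2019.
Parts arrive: May 26, 2019 + 4 days = May 30, 2019.
The quality check is done: May 30, 2019 + 17 days = Jun 16, 2019.
The customer is notified: Jun 16, 2019 + 15 days = Jul 1, 2019.

Jul 1, 2019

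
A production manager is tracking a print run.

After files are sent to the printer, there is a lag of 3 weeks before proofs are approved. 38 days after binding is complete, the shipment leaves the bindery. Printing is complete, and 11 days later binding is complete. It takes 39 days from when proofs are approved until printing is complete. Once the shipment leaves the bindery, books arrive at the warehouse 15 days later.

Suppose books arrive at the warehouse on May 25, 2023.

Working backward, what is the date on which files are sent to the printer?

Jan 21, 2023

Books arrive at the warehouse: May 25, 2023.
The shipment leaves the bindery: May 25, 2023 − 15 days = May 10, 2023.
Binding is complete: May 10, 2023 − 38 days = Apr 2, 2023.
Printing is complete: Apr 2, 2023 − 11 days = Mar 22, 2023.
Proofs are approved: Mar 22, 2023 − 39 days = Feb 11, 2023.
Files are sent to the printer: Feb 11, 2023 − 3 weeks = Jan 21, 2023.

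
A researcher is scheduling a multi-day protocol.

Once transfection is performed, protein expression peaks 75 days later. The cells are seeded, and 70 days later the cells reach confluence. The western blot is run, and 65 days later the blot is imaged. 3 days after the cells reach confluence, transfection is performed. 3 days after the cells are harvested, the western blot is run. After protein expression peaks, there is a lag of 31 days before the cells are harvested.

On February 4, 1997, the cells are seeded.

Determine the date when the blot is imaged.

October 9, 1997

The cells are seeded: Feb 4, 1997.
The cells reach confluence: Feb 4, 1997 + 70 days = Apr 15, 1997.
Transfection is performed: Apr 15, 1997 + 3 days = Apr 18, 1997.
Protein expression peaks: Apr 18, 1997 + 75 days = Jul 2, 1997.
The cells are harvested: Jul 2, 1997 + 31 days = Aug 2, 1997.
The western blot is run: Aug 2, 1997 + 3 days = Aug 5, 1997.
The blot is imaged: Aug 5, 1997 + 65 days = Oct 9, 1997.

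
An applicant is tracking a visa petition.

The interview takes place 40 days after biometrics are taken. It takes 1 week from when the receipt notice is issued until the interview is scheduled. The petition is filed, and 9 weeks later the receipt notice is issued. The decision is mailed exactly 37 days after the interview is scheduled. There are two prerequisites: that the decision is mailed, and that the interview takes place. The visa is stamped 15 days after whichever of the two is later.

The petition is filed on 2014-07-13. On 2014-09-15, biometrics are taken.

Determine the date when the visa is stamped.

2014-11-12

The petition is filed: Jul 13, 2014.
The receipt notice is issued: Jul 13, 2014 + 9 weeks = Sep 14, 2014.
The interview is scheduled: Sep 14, 2014 + 1 week = Sep 21, 2014.
The decision is mailed: Sep 21, 2014 + 37 days = Oct 28, 2014.
Biometrics are taken: Sep 15, 2014.
The interview takes place: Sep 15, 2014 + 40 days = Oct 25, 2014.
Both prerequisites met — the decision is mailed (Oct 28, 2014), the interview takes place (Oct 25, 2014); the later is Oct 28, 2014.
The visa is stamped: Oct 28, 2014 + 15 days = Nov 12, 2014.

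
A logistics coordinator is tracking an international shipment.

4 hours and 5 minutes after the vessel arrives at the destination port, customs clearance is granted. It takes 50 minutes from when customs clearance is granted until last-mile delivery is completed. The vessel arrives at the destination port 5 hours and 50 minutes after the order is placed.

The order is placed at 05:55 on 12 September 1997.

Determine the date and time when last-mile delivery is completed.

16:40 on 12 September 1997

The order is placed: 05:55 Sep 12, 1997.
The vessel arrives at the destination port: 05:55 Sep 12, 1997 + 5h50m = 11:45 Sep 12, 1997.
Customs clearance is granted: 11:45 Sep 12, 1997 + 4h05m = 15:50 Sep 12, 1997.
Last-mile delivery is completed: 15:50 Sep 12, 1997 + 50m = 16:40 Sep 12, 1997.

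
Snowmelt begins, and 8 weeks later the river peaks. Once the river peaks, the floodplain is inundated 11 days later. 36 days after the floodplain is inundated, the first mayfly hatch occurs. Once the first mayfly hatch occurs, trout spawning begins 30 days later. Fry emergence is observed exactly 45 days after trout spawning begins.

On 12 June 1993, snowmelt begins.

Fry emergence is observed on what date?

Snowmelt begins: Jun 12, 1993.
The river peaks: Jun 12, 1993 + 8 weeks = Aug 7, 1993.
The floodplain is inundated: Aug 7, 1993 + 11 days = Aug 18, 1993.
The first mayfly hatch occurs: Aug 18, 1993 + 36 days = Sep 23, 1993.
Trout spawning begins: Sep 23, 1993 + 30 days = Oct 23, 1993.
Fry emergence is observed: Oct 23, 1993 + 45 days = Dec 7, 1993.

7 December 1993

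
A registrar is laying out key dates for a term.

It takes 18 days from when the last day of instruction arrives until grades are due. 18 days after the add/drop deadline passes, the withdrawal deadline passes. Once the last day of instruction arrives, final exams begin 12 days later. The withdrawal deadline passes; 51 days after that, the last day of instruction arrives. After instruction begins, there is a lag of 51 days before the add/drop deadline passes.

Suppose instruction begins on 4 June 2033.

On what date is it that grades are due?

20 October 2033

Instruction begins: Jun 4, 2033.
The add/drop deadline passes: Jun 4, 2033 + 51 days = Jul 25, 2033.
The withdrawal deadline passes: Jul 25, 2033 + 18 days = Aug 12, 2033.
The last day of instruction arrives: Aug 12, 2033 + 51 days = Oct 2, 2033.
Grades are due: Oct 2, 2033 + 18 days = Oct 20, 2033.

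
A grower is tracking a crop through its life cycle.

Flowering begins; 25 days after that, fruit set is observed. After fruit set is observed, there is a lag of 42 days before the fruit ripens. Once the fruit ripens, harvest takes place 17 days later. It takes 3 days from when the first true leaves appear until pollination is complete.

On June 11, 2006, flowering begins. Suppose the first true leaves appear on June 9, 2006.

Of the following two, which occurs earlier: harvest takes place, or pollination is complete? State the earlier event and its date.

Pollination is complete — June 12, 2006

Flowering begins: Jun 11, 2006.
Fruit set is observed: Jun 11, 2006 + 25 days = Jul 6, 2006.
The fruit ripens: Jul 6, 2006 + 42 days = Aug 17, 2006.
Harvest takes place: Aug 17, 2006 + 17 days = Sep 3, 2006.
The first true leaves appear: Jun 9, 2006.
Pollination is complete: Jun 9, 2006 + 3 days = Jun 12, 2006.
Comparing: harvest takes place on Sep 3, 2006 vs pollination is complete on Jun 12, 2006. Earlier: pollination is complete.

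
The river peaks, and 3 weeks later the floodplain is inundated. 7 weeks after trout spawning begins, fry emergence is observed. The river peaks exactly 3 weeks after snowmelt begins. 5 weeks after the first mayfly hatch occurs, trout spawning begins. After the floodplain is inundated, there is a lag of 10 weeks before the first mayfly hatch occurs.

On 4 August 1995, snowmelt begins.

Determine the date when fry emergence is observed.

Snowmelt begins: Aug 4, 1995.
The river peaks: Aug 4, 1995 + 3 weeks = Aug 25, 1995.
The floodplain is inundated: Aug 25, 1995 + 3 weeks = Sep 15, 1995.
The first mayfly hatch occurs: Sep 15, 1995 + 10 weeks = Nov 24, 1995.
Trout spawning begins: Nov 24, 1995 + 5 weeks = Dec 29, 1995.
Fry emergence is observed: Dec 29, 1995 + 7 weeks = Feb 16, 1996.

16 February 1996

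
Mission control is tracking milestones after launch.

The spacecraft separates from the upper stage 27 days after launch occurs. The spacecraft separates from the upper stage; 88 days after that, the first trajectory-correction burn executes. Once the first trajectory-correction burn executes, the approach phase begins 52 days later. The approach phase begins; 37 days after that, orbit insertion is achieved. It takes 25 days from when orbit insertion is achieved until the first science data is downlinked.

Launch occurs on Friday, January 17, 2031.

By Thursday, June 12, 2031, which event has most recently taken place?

Launch occurs: Jan 17, 2031.
The spacecraft separates from the upper stage: Jan 17, 2031 + 27 days = Feb 13, 2031.
The first trajectory-correction burn executes: Feb 13, 2031 + 88 days = May 12, 2031.
The approach phase begins: May 12, 2031 + 52 days = Jul 3, 2031.
Orbit insertion is achieved: Jul 3, 2031 + 37 days = Aug 9, 2031.
The first science data is downlinked: Aug 9, 2031 + 25 days = Sep 3, 2031.
Jun 12, 2031 falls between when the first trajectory-correction burn executes (May 12, 2031) and when the approach phase begins (Jul 3, 2031).

The first trajectory-correction burn executes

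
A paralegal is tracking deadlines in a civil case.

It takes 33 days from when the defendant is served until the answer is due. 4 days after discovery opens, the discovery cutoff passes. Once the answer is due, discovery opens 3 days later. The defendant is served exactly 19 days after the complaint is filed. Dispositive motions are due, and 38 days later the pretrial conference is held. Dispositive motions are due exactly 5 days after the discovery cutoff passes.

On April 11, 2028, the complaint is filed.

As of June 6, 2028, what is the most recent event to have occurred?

Discovery opens

The complaint is filed: Apr 11, 2028.
The defendant is served: Apr 11, 2028 + 19 days = Apr 30, 2028.
The answer is due: Apr 30, 2028 + 33 days = Jun 2, 2028.
Discovery opens: Jun 2, 2028 + 3 days = Jun 5, 2028.
The discovery cutoff passes: Jun 5, 2028 + 4 days = Jun 9, 2028.
Dispositive motions are due: Jun 9, 2028 + 5 days = Jun 14, 2028.
The pretrial conference is held: Jun 14, 2028 + 38 days = Jul 22, 2028.
Jun 6, 2028 falls between when discovery opens (Jun 5, 2028) and when the discovery cutoff passes (Jun 9, 2028).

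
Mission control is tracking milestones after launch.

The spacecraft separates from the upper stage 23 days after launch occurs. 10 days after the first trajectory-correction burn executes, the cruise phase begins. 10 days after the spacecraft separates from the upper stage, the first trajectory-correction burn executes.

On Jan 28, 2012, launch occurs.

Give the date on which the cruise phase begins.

Launch occurs: Jan 28, 2012.
The spacecraft separates from the upper stage: Jan 28, 2012 + 23 days = Feb 20, 2012.
The first trajectory-correction burn executes: Feb 20, 2012 + 10 days = Mar 1, 2012.
The cruise phase begins: Mar 1, 2012 + 10 days = Mar 11, 2012.

Mar 11, 2012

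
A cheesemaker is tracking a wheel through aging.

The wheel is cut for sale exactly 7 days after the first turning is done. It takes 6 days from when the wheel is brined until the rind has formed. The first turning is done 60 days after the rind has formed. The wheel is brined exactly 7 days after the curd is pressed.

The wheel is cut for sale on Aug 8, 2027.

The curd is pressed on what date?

May 20, 2027

The wheel is cut for sale: Aug 8, 2027.
The first turning is done: Aug 8, 2027 − 7 days = Aug 1, 2027.
The rind has formed: Aug 1, 2027 − 60 days = Jun 2, 2027.
The wheel is brined: Jun 2, 2027 − 6 days = May 27, 2027.
The curd is pressed: May 27, 2027 − 7 days = May 20, 2027.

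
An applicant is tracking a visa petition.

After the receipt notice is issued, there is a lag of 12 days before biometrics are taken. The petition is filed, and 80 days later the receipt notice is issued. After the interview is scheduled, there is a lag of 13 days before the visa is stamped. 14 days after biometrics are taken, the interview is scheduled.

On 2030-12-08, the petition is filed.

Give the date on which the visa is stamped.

2031-04-06

The petition is filed: Dec 8, 2030.
The receipt notice is issued: Dec 8, 2030 + 80 days = Feb 26, 2031.
Biometrics are taken: Feb 26, 2031 + 12 days = Mar 10, 2031.
The interview is scheduled: Mar 10, 2031 + 14 days = Mar 24, 2031.
The visa is stamped: Mar 24, 2031 + 13 days = Apr 6, 2031.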